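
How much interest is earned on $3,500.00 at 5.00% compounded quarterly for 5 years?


Compound interest earned = final amount − principal.
A = P(1 + r/n)^(nt) = $3,500.00 × (1 + 0.05/4)^(4 × 5) = $4,487.13
Interest = A − P = $4,487.13 − $3,500.00 = $987.13

Interest = A - P = $987.13


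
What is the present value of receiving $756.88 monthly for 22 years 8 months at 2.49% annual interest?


Present value of an ordinary annuity: PV = PMT × (1 − (1 + r)^(−n)) / r
Monthly rate r = 0.0249/12 = 0.002075, n = 272
PV = $756.88 × (1 − (1 + 0.0249/12)^(−272)) / (0.0249/12)
PV = $756.88 × 207.694499
PV = $157,199.81

PV = PMT × (1-(1+r)^(-n))/r = $157,199.81


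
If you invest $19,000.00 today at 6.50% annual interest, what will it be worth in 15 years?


Future value formula: FV = PV × (1 + r)^t
FV = $19,000.00 × (1 + 0.065)^15
FV = $19,000.00 × 2.571841
FV = $48,864.98

FV = PV × (1 + r)^t = $48,864.98


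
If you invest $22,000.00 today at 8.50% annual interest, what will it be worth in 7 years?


Future value formula: FV = PV × (1 + r)^t
FV = $22,000.00 × (1 + 0.085)^7
FV = $22,000.00 × 1.7701422
FV = $38,943.13

FV = PV × (1 + r)^t = $38,943.13


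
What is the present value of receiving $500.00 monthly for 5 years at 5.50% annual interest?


Present value of an ordinary annuity: PV = PMT × (1 − (1 + r)^(−n)) / r
Monthly rate r = 0.055/12 ≈ 0.00458333, n = 60
PV = $500.00 × (1 − (1 + 0.055/12)^(−60)) / (0.055/12)
PV = $500.00 × 52.352835
PV = $26,176.42

PV = PMT × (1-(1+r)^(-n))/r = $26,176.42


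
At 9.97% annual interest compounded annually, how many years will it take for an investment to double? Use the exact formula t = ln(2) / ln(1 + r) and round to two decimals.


Doubling condition: (1 + r)^t = 2
Take ln of both sides: t × ln(1 + r) = ln(2)
t = ln(2) / ln(1 + r)
t = 0.693147 / 0.095037
t = 7.29

t = ln(2) / ln(1 + r) = 7.29 years


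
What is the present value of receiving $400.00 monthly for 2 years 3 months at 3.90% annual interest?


Present value of an ordinary annuity: PV = PMT × (1 − (1 + r)^(−n)) / r
Monthly rate r = 0.039/12 = 0.00325, n = 27
PV = $400.00 × (1 − (1 + 0.039/12)^(−27)) / (0.039/12)
PV = $400.00 × 25.809173
PV = $10,323.67

PV = PMT × (1-(1+r)^(-n))/r = $10,323.67


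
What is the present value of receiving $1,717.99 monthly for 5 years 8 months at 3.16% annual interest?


Present value of an ordinary annuity: PV = PMT × (1 − (1 + r)^(−n)) / r
Monthly rate r = 0.0316/12 ≈ 0.00263333, n = 68
PV = $1,717.99 × (1 − (1 + 0.0316/12)^(−68)) / (0.0316/12)
PV = $1,717.99 × 62.184701
PV = $106,832.69

PV = PMT × (1-(1+r)^(-n))/r = $106,832.69


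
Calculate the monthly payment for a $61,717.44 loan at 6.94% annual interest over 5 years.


Loan payment formula: PMT = PV × r / (1 − (1 + r)^(−n))
Monthly rate r = 0.0694/12 ≈ 0.00578333, n = 60 months
Denominator: 1 − (1 + 0.0694/12)^(−60) = 0.292488
PMT = $61,717.44 × (0.0694/12) / 0.292488
PMT = $1,220.33 per month

PMT = PV × r / (1-(1+r)^(-n)) = $1,220.33/month


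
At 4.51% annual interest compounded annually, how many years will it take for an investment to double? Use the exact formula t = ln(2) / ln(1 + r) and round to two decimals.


Doubling condition: (1 + r)^t = 2
Take ln of both sides: t × ln(1 + r) = ln(2)
t = ln(2) / ln(1 + r)
t = 0.693147 / 0.044113
t = 15.71

t = ln(2) / ln(1 + r) = 15.71 years


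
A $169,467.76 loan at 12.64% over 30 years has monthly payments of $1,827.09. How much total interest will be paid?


Total paid over the life of the loan = PMT × n.
Total paid = $1,827.09 × 360 = $657,752.40
Total interest = total paid − principal = $657,752.40 − $169,467.76 = $488,284.64

Total interest = (PMT × n) - PV = $488,284.64


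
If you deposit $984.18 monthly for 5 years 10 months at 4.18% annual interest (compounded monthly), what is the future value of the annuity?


Future value of an ordinary annuity: FV = PMT × ((1 + r)^n − 1) / r
Monthly rate r = 0.0418/12 ≈ 0.00348333, n = 70
FV = $984.18 × ((1 + 0.0418/12)^70 − 1) / (0.0418/12)
FV = $984.18 × 79.117048
FV = $77,865.42

FV = PMT × ((1+r)^n - 1)/r = $77,865.42


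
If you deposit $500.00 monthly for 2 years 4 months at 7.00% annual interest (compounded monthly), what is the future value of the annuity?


Future value of an ordinary annuity: FV = PMT × ((1 + r)^n − 1) / r
Monthly rate r = 0.07/12 ≈ 0.00583333, n = 28
FV = $500.00 × ((1 + 0.07/12)^28 − 1) / (0.07/12)
FV = $500.00 × 30.320656
FV = $15,160.33

FV = PMT × ((1+r)^n - 1)/r = $15,160.33


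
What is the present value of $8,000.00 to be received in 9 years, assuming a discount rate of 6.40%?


Present value formula: PV = FV / (1 + r)^t
PV = $8,000.00 / (1 + 0.064)^9
PV = $8,000.00 / 1.747731
PV = $4,577.36

PV = FV / (1 + r)^t = $4,577.36


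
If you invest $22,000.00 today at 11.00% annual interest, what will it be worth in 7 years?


Future value formula: FV = PV × (1 + r)^t
FV = $22,000.00 × (1 + 0.11)^7
FV = $22,000.00 × 2.076160
FV = $45,675.52

FV = PV × (1 + r)^t = $45,675.52


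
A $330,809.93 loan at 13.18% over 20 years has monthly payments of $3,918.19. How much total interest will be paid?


Total paid over the life of the loan = PMT × n.
Total paid = $3,918.19 × 240 = $940,365.60
Total interest = total paid − principal = $940,365.60 − $330,809.93 = $609,555.67

Total interest = (PMT × n) - PV = $609,555.67


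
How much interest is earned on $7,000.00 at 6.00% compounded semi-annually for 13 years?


Compound interest earned = final amount − principal.
A = P(1 + r/n)^(nt) = $7,000.00 × (1 + 0.06/2)^(2 × 13) = $15,096.14
Interest = A − P = $15,096.14 − $7,000.00 = $8,096.14

Interest = A - P = $8,096.14


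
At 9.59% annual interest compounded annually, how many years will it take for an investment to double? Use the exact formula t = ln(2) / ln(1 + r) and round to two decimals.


Doubling condition: (1 + r)^t = 2
Take ln of both sides: t × ln(1 + r) = ln(2)
t = ln(2) / ln(1 + r)
t = 0.693147 / 0.091576
t = 7.57

t = ln(2) / ln(1 + r) = 7.57 years


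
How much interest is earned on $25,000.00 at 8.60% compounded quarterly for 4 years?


Compound interest earned = final amount − principal.
A = P(1 + r/n)^(nt) = $25,000.00 × (1 + 0.086/4)^(4 × 4) = $35,136.13
Interest = A − P = $35,136.13 − $25,000.00 = $10,136.13

Interest = A - P = $10,136.13


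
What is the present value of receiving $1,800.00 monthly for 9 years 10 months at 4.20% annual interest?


Present value of an ordinary annuity: PV = PMT × (1 − (1 + r)^(−n)) / r
Monthly rate r = 0.042/12 = 0.0035, n = 118
PV = $1,800.00 × (1 − (1 + 0.042/12)^(−118)) / (0.042/12)
PV = $1,800.00 × 96.531555
PV = $173,756.80

PV = PMT × (1-(1+r)^(-n))/r = $173,756.80


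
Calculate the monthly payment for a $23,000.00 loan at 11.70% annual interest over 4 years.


Loan payment formula: PMT = PV × r / (1 − (1 + r)^(−n))
Monthly rate r = 0.117/12 = 0.00975, n = 48 months
Denominator: 1 − (1 + 0.117/12)^(−48) = 0.372325
PMT = $23,000.00 × (0.117/12) / 0.372325
PMT = $602.30 per month

PMT = PV × r / (1-(1+r)^(-n)) = $602.30/month


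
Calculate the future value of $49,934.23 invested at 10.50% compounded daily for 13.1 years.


Compound interest formula: A = P(1 + r/n)^(nt)
A = $49,934.23 × (1 + 0.105/365)^(365 × 13.1)
Growth factor: (1 + 0.105/365)^4781.5 = 3.956272
A = $49,934.23 × 3.956272
A = $197,553.40

A = P(1 + r/n)^(nt) = $197,553.40


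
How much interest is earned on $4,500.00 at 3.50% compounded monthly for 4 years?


Compound interest earned = final amount − principal.
A = P(1 + r/n)^(nt) = $4,500.00 × (1 + 0.035/12)^(12 × 4) = $5,175.18
Interest = A − P = $5,175.18 − $4,500.00 = $675.18

Interest = A - P = $675.18


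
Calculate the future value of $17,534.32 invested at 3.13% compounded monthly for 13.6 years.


Compound interest formula: A = P(1 + r/n)^(nt)
A = $17,534.32 × (1 + 0.0313/12)^(12 × 13.6)
Growth factor: (1 + 0.0313/12)^163.2 = 1.529783
A = $17,534.32 × 1.529783
A = $26,823.70

A = P(1 + r/n)^(nt) = $26,823.70


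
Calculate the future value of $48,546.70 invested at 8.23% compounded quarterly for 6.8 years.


Compound interest formula: A = P(1 + r/n)^(nt)
A = $48,546.70 × (1 + 0.0823/4)^(4 × 6.8)
Growth factor: (1 + 0.0823/4)^27.2 = 1.740131
A = $48,546.70 × 1.740131
A = $84,477.62

A = P(1 + r/n)^(nt) = $84,477.62


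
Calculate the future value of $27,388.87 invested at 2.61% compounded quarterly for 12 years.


Compound interest formula: A = P(1 + r/n)^(nt)
A = $27,388.87 × (1 + 0.0261/4)^(4 × 12)
Growth factor: (1 + 0.0261/4)^48 = 1.3664042
A = $27,388.87 × 1.3664042
A = $37,424.27

A = P(1 + r/n)^(nt) = $37,424.27


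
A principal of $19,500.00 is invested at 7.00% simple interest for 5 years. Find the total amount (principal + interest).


Total amount formula: A = P(1 + rt) = P + P·r·t
Interest: I = P × r × t = $19,500.00 × 0.07 × 5 = $6,825.00
A = P + I = $19,500.00 + $6,825.00 = $26,325.00

A = P + I = P(1 + rt) = $26,325.00


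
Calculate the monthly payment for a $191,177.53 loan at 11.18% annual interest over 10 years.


Loan payment formula: PMT = PV × r / (1 − (1 + r)^(−n))
Monthly rate r = 0.1118/12 ≈ 0.00931667, n = 120 months
Denominator: 1 − (1 + 0.1118/12)^(−120) = 0.671370
PMT = $191,177.53 × (0.1118/12) / 0.671370
PMT = $2,652.99 per month

PMT = PV × r / (1-(1+r)^(-n)) = $2,652.99/month


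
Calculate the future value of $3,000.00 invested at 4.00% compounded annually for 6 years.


Compound interest formula: A = P(1 + r/n)^(nt)
A = $3,000.00 × (1 + 0.04/1)^(1 × 6)
Growth factor: (1 + 0.04/1)^6 = 1.265319
A = $3,000.00 × 1.265319
A = $3,795.96

A = P(1 + r/n)^(nt) = $3,795.96


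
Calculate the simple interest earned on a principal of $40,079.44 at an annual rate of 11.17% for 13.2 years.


Simple interest formula: I = P × r × t
I = $40,079.44 × 0.1117 × 13.2
I = $59,094.73

I = P × r × t = $59,094.73


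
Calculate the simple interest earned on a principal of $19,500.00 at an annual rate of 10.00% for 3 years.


Simple interest formula: I = P × r × t
I = $19,500.00 × 0.1 × 3
I = $5,850.00

I = P × r × t = $5,850.00


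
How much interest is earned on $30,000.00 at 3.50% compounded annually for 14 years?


Compound interest earned = final amount − principal.
A = P(1 + r/n)^(nt) = $30,000.00 × (1 + 0.035/1)^(1 × 14) = $48,560.84
Interest = A − P = $48,560.84 − $30,000.00 = $18,560.84

Interest = A - P = $18,560.84


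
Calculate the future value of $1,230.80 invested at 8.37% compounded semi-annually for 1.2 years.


Compound interest formula: A = P(1 + r/n)^(nt)
A = $1,230.80 × (1 + 0.0837/2)^(2 × 1.2)
Growth factor: (1 + 0.0837/2)^2.4 = 1.103399
A = $1,230.80 × 1.103399
A = $1,358.06

A = P(1 + r/n)^(nt) = $1,358.06


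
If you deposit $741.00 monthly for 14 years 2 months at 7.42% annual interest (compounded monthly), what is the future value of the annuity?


Future value of an ordinary annuity: FV = PMT × ((1 + r)^n − 1) / r
Monthly rate r = 0.0742/12 ≈ 0.00618333, n = 170
FV = $741.00 × ((1 + 0.0742/12)^170 − 1) / (0.0742/12)
FV = $741.00 × 299.473150
FV = $221,909.60

FV = PMT × ((1+r)^n - 1)/r = $221,909.60


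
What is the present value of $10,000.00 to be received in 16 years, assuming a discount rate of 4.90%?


Present value formula: PV = FV / (1 + r)^t
PV = $10,000.00 / (1 + 0.049)^16
PV = $10,000.00 / 2.149848
PV = $4,651.49

PV = FV / (1 + r)^t = $4,651.49


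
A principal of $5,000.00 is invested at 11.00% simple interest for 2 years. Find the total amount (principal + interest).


Total amount formula: A = P(1 + rt) = P + P·r·t
Interest: I = P × r × t = $5,000.00 × 0.11 × 2 = $1,100.00
A = P + I = $5,000.00 + $1,100.00 = $6,100.00

A = P + I = P(1 + rt) = $6,100.00


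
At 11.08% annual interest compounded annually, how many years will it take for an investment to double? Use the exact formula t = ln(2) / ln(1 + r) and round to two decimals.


Doubling condition: (1 + r)^t = 2
Take ln of both sides: t × ln(1 + r) = ln(2)
t = ln(2) / ln(1 + r)
t = 0.693147 / 0.105080
t = 6.60

t = ln(2) / ln(1 + r) = 6.60 years


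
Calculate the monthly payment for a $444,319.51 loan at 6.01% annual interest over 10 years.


Loan payment formula: PMT = PV × r / (1 − (1 + r)^(−n))
Monthly rate r = 0.0601/12 ≈ 0.00500833, n = 120 months
Denominator: 1 − (1 + 0.0601/12)^(−120) = 0.450914
PMT = $444,319.51 × (0.0601/12) / 0.450914
PMT = $4,935.09 per month

PMT = PV × r / (1-(1+r)^(-n)) = $4,935.09/month


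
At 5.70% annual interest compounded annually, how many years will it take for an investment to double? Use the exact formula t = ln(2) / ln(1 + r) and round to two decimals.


Doubling condition: (1 + r)^t = 2
Take ln of both sides: t × ln(1 + r) = ln(2)
t = ln(2) / ln(1 + r)
t = 0.693147 / 0.055435
t = 12.50

t = ln(2) / ln(1 + r) = 12.50 years


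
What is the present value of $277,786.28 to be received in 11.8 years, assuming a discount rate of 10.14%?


Present value formula: PV = FV / (1 + r)^t
PV = $277,786.28 / (1 + 0.1014)^11.8
PV = $277,786.28 / 3.1257328
PV = $88,870.77

PV = FV / (1 + r)^t = $88,870.77


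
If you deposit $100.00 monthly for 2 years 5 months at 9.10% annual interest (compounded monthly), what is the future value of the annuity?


Future value of an ordinary annuity: FV = PMT × ((1 + r)^n − 1) / r
Monthly rate r = 0.091/12 ≈ 0.00758333, n = 29
FV = $100.00 × ((1 + 0.091/12)^29 − 1) / (0.091/12)
FV = $100.00 × 32.299726
FV = $3,229.97

FV = PMT × ((1+r)^n - 1)/r = $3,229.97


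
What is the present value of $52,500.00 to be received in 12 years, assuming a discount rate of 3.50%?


Present value formula: PV = FV / (1 + r)^t
PV = $52,500.00 / (1 + 0.035)^12
PV = $52,500.00 / 1.511069
PV = $34,743.62

PV = FV / (1 + r)^t = $34,743.62


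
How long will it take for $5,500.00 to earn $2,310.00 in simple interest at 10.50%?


Rearrange the simple interest formula for t:
I = P × r × t  ⇒  t = I / (P × r)
t = $2,310.00 / ($5,500.00 × 0.105)
t = 4

t = I/(P×r) = 4 years


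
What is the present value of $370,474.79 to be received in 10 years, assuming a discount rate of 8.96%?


Present value formula: PV = FV / (1 + r)^t
PV = $370,474.79 / (1 + 0.0896)^10
PV = $370,474.79 / 2.3586904
PV = $157,068.00

PV = FV / (1 + r)^t = $157,068.00


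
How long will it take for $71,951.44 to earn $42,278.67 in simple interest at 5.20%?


Rearrange the simple interest formula for t:
I = P × r × t  ⇒  t = I / (P × r)
t = $42,278.67 / ($71,951.44 × 0.052)
t = 11.3

t = I/(P×r) = 11.3 years


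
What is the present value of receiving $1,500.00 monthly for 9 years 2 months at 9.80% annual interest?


Present value of an ordinary annuity: PV = PMT × (1 − (1 + r)^(−n)) / r
Monthly rate r = 0.098/12 ≈ 0.00816667, n = 110
PV = $1,500.00 × (1 − (1 + 0.098/12)^(−110)) / (0.098/12)
PV = $1,500.00 × 72.399632
PV = $108,599.45

PV = PMT × (1-(1+r)^(-n))/r = $108,599.45


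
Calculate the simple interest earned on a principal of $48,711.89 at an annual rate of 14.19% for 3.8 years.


Simple interest formula: I = P × r × t
I = $48,711.89 × 0.1419 × 3.8
I = $26,266.43

I = P × r × t = $26,266.43


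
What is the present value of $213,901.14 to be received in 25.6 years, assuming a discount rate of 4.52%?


Present value formula: PV = FV / (1 + r)^t
PV = $213,901.14 / (1 + 0.0452)^25.6
PV = $213,901.14 / 3.1010207
PV = $68,977.66

PV = FV / (1 + r)^t = $68,977.66


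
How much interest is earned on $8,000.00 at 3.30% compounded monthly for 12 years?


Compound interest earned = final amount − principal.
A = P(1 + r/n)^(nt) = $8,000.00 × (1 + 0.033/12)^(12 × 12) = $11,880.50
Interest = A − P = $11,880.50 − $8,000.00 = $3,880.50

Interest = A - P = $3,880.50


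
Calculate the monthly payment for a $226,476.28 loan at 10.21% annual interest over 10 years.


Loan payment formula: PMT = PV × r / (1 − (1 + r)^(−n))
Monthly rate r = 0.1021/12 ≈ 0.00850833, n = 120 months
Denominator: 1 − (1 + 0.1021/12)^(−120) = 0.638206
PMT = $226,476.28 × (0.1021/12) / 0.638206
PMT = $3,019.30 per month

PMT = PV × r / (1-(1+r)^(-n)) = $3,019.30/month


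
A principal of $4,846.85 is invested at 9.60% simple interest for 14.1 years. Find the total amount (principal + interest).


Total amount formula: A = P(1 + rt) = P + P·r·t
Interest: I = P × r × t = $4,846.85 × 0.096 × 14.1 = $6,560.70
A = P + I = $4,846.85 + $6,560.70 = $11,407.55

A = P + I = P(1 + rt) = $11,407.55


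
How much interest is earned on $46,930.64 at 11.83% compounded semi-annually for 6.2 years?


Compound interest earned = final amount − principal.
A = P(1 + r/n)^(nt) = $46,930.64 × (1 + 0.1183/2)^(2 × 6.2) = $95,703.78
Interest = A − P = $95,703.78 − $46,930.64 = $48,773.14

Interest = A - P = $48,773.14


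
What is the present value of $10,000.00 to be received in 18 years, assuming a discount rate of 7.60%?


Present value formula: PV = FV / (1 + r)^t
PV = $10,000.00 / (1 + 0.076)^18
PV = $10,000.00 / 3.737842
PV = $2,675.34

PV = FV / (1 + r)^t = $2,675.34


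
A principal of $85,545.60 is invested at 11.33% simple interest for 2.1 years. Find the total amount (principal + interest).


Total amount formula: A = P(1 + rt) = P + P·r·t
Interest: I = P × r × t = $85,545.60 × 0.1133 × 2.1 = $20,353.86
A = P + I = $85,545.60 + $20,353.86 = $105,899.46

A = P + I = P(1 + rt) = $105,899.46


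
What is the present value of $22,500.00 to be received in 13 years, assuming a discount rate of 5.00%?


Present value formula: PV = FV / (1 + r)^t
PV = $22,500.00 / (1 + 0.05)^13
PV = $22,500.00 / 1.885649
PV = $11,932.23

PV = FV / (1 + r)^t = $11,932.23


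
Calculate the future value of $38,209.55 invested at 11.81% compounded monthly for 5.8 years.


Compound interest formula: A = P(1 + r/n)^(nt)
A = $38,209.55 × (1 + 0.1181/12)^(12 × 5.8)
Growth factor: (1 + 0.1181/12)^69.6 = 1.9771003
A = $38,209.55 × 1.9771003
A = $75,544.11

A = P(1 + r/n)^(nt) = $75,544.11


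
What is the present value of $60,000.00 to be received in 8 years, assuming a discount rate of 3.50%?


Present value formula: PV = FV / (1 + r)^t
PV = $60,000.00 / (1 + 0.035)^8
PV = $60,000.00 / 1.316809
PV = $45,564.69

PV = FV / (1 + r)^t = $45,564.69


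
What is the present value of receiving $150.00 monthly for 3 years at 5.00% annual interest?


Present value of an ordinary annuity: PV = PMT × (1 − (1 + r)^(−n)) / r
Monthly rate r = 0.05/12 ≈ 0.00416667, n = 36
PV = $150.00 × (1 − (1 + 0.05/12)^(−36)) / (0.05/12)
PV = $150.00 × 33.365701
PV = $5,004.86

PV = PMT × (1-(1+r)^(-n))/r = $5,004.86


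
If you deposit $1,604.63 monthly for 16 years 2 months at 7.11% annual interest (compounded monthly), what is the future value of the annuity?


Future value of an ordinary annuity: FV = PMT × ((1 + r)^n − 1) / r
Monthly rate r = 0.0711/12 = 0.005925, n = 194
FV = $1,604.63 × ((1 + 0.0711/12)^194 − 1) / (0.0711/12)
FV = $1,604.63 × 362.154983
FV = $581,124.75

FV = PMT × ((1+r)^n - 1)/r = $581,124.75


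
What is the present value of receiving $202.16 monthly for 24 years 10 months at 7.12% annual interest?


Present value of an ordinary annuity: PV = PMT × (1 − (1 + r)^(−n)) / r
Monthly rate r = 0.0712/12 ≈ 0.00593333, n = 298
PV = $202.16 × (1 − (1 + 0.0712/12)^(−298)) / (0.0712/12)
PV = $202.16 × 139.627215
PV = $28,227.04

PV = PMT × (1-(1+r)^(-n))/r = $28,227.04


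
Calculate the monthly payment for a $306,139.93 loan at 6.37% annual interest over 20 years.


Loan payment formula: PMT = PV × r / (1 − (1 + r)^(−n))
Monthly rate r = 0.0637/12 ≈ 0.00530833, n = 240 months
Denominator: 1 − (1 + 0.0637/12)^(−240) = 0.719345
PMT = $306,139.93 × (0.0637/12) / 0.719345
PMT = $2,259.13 per month

PMT = PV × r / (1-(1+r)^(-n)) = $2,259.13/month


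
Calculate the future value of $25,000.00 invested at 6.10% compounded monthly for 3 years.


Compound interest formula: A = P(1 + r/n)^(nt)
A = $25,000.00 × (1 + 0.061/12)^(12 × 3)
Growth factor: (1 + 0.061/12)^36 = 1.200258
A = $25,000.00 × 1.200258
A = $30,006.45

A = P(1 + r/n)^(nt) = $30,006.45


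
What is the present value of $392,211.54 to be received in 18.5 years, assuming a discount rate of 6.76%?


Present value formula: PV = FV / (1 + r)^t
PV = $392,211.54 / (1 + 0.0676)^18.5
PV = $392,211.54 / 3.3539644
PV = $116,939.68

PV = FV / (1 + r)^t = $116,939.68


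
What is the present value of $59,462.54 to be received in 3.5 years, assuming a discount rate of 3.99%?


Present value formula: PV = FV / (1 + r)^t
PV = $59,462.54 / (1 + 0.0399)^3.5
PV = $59,462.54 / 1.1467547
PV = $51,852.89

PV = FV / (1 + r)^t = $51,852.89


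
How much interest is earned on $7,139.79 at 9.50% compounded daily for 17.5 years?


Compound interest earned = final amount − principal.
A = P(1 + r/n)^(nt) = $7,139.79 × (1 + 0.095/365)^(365 × 17.5) = $37,636.23
Interest = A − P = $37,636.23 − $7,139.79 = $30,496.44

Interest = A - P = $30,496.44


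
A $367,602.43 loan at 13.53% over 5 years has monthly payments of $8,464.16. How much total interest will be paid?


Total paid over the life of the loan = PMT × n.
Total paid = $8,464.16 × 60 = $507,849.60
Total interest = total paid − principal = $507,849.60 − $367,602.43 = $140,247.17

Total interest = (PMT × n) - PV = $140,247.17


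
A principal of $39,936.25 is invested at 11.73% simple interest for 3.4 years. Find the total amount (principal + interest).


Total amount formula: A = P(1 + rt) = P + P·r·t
Interest: I = P × r × t = $39,936.25 × 0.1173 × 3.4 = $15,927.38
A = P + I = $39,936.25 + $15,927.38 = $55,863.63

A = P + I = P(1 + rt) = $55,863.63


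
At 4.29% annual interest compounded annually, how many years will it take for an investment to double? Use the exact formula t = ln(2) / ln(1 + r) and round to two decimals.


Doubling condition: (1 + r)^t = 2
Take ln of both sides: t × ln(1 + r) = ln(2)
t = ln(2) / ln(1 + r)
t = 0.693147 / 0.042005
t = 16.50

t = ln(2) / ln(1 + r) = 16.50 years


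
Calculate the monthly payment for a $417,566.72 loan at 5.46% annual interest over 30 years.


Loan payment formula: PMT = PV × r / (1 − (1 + r)^(−n))
Monthly rate r = 0.0546/12 = 0.00455, n = 360 months
Denominator: 1 − (1 + 0.0546/12)^(−360) = 0.804908
PMT = $417,566.72 × (0.0546/12) / 0.804908
PMT = $2,360.43 per month

PMT = PV × r / (1-(1+r)^(-n)) = $2,360.43/month


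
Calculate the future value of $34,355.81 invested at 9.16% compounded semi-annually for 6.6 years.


Compound interest formula: A = P(1 + r/n)^(nt)
A = $34,355.81 × (1 + 0.0916/2)^(2 × 6.6)
Growth factor: (1 + 0.0916/2)^13.2 = 1.8060178
A = $34,355.81 × 1.8060178
A = $62,047.20

A = P(1 + r/n)^(nt) = $62,047.20


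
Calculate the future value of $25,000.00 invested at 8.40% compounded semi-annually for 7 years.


Compound interest formula: A = P(1 + r/n)^(nt)
A = $25,000.00 × (1 + 0.084/2)^(2 × 7)
Growth factor: (1 + 0.084/2)^14 = 1.77888579
A = $25,000.00 × 1.77888579
A = $44,472.14

A = P(1 + r/n)^(nt) = $44,472.14


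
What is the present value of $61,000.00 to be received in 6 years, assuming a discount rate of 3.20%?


Present value formula: PV = FV / (1 + r)^t
PV = $61,000.00 / (1 + 0.032)^6
PV = $61,000.00 / 1.2080313
PV = $50,495.38

PV = FV / (1 + r)^t = $50,495.38


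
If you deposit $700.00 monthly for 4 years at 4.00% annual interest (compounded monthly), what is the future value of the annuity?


Future value of an ordinary annuity: FV = PMT × ((1 + r)^n − 1) / r
Monthly rate r = 0.04/12 ≈ 0.00333333, n = 48
FV = $700.00 × ((1 + 0.04/12)^48 − 1) / (0.04/12)
FV = $700.00 × 51.959601
FV = $36,371.72

FV = PMT × ((1+r)^n - 1)/r = $36,371.72


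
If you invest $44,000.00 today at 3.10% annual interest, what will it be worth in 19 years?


Future value formula: FV = PV × (1 + r)^t
FV = $44,000.00 × (1 + 0.031)^19
FV = $44,000.00 × 1.7861365
FV = $78,590.01

FV = PV × (1 + r)^t = $78,590.01


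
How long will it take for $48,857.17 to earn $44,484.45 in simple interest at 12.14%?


Rearrange the simple interest formula for t:
I = P × r × t  ⇒  t = I / (P × r)
t = $44,484.45 / ($48,857.17 × 0.1214)
t = 7.5

t = I/(P×r) = 7.5 years


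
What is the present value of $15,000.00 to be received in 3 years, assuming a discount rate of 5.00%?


Present value formula: PV = FV / (1 + r)^t
PV = $15,000.00 / (1 + 0.05)^3
PV = $15,000.00 / 1.157625
PV = $12,957.56

PV = FV / (1 + r)^t = $12,957.56


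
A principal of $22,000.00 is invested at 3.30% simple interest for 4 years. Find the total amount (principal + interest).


Total amount formula: A = P(1 + rt) = P + P·r·t
Interest: I = P × r × t = $22,000.00 × 0.033 × 4 = $2,904.00
A = P + I = $22,000.00 + $2,904.00 = $24,904.00

A = P + I = P(1 + rt) = $24,904.00


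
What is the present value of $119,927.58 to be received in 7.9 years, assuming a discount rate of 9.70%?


Present value formula: PV = FV / (1 + r)^t
PV = $119,927.58 / (1 + 0.097)^7.9
PV = $119,927.58 / 2.0779369
PV = $57,714.74

PV = FV / (1 + r)^t = $57,714.74


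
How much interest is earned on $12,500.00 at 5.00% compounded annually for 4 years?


Compound interest earned = final amount − principal.
A = P(1 + r/n)^(nt) = $12,500.00 × (1 + 0.05/1)^(1 × 4) = $15,193.83
Interest = A − P = $15,193.83 − $12,500.00 = $2,693.83

Interest = A - P = $2,693.83


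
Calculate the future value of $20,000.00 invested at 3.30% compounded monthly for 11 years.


Compound interest formula: A = P(1 + r/n)^(nt)
A = $20,000.00 × (1 + 0.033/12)^(12 × 11)
Growth factor: (1 + 0.033/12)^132 = 1.436920
A = $20,000.00 × 1.436920
A = $28,738.40

A = P(1 + r/n)^(nt) = $28,738.40


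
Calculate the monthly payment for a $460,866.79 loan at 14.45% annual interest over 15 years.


Loan payment formula: PMT = PV × r / (1 − (1 + r)^(−n))
Monthly rate r = 0.1445/12 ≈ 0.01204167, n = 180 months
Denominator: 1 − (1 + 0.1445/12)^(−180) = 0.884045
PMT = $460,866.79 × (0.1445/12) / 0.884045
PMT = $6,277.51 per month

PMT = PV × r / (1-(1+r)^(-n)) = $6,277.51/month


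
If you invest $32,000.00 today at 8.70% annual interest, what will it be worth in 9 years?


Future value formula: FV = PV × (1 + r)^t
FV = $32,000.00 × (1 + 0.087)^9
FV = $32,000.00 × 2.1186826
FV = $67,797.84

FV = PV × (1 + r)^t = $67,797.84


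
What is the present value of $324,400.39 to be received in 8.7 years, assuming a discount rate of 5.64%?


Present value formula: PV = FV / (1 + r)^t
PV = $324,400.39 / (1 + 0.0564)^8.7
PV = $324,400.39 / 1.61178465
PV = $201,267.82

PV = FV / (1 + r)^t = $201,267.82


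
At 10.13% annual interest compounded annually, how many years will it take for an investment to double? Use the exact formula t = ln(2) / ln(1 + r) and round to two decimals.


Doubling condition: (1 + r)^t = 2
Take ln of both sides: t × ln(1 + r) = ln(2)
t = ln(2) / ln(1 + r)
t = 0.693147 / 0.096491
t = 7.18

t = ln(2) / ln(1 + r) = 7.18 years


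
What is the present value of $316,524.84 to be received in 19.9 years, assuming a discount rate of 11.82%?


Present value formula: PV = FV / (1 + r)^t
PV = $316,524.84 / (1 + 0.1182)^19.9
PV = $316,524.84 / 9.237146
PV = $34,266.52

PV = FV / (1 + r)^t = $34,266.52


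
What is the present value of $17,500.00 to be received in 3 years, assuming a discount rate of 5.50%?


Present value formula: PV = FV / (1 + r)^t
PV = $17,500.00 / (1 + 0.055)^3
PV = $17,500.00 / 1.174241
PV = $14,903.24

PV = FV / (1 + r)^t = $14,903.24


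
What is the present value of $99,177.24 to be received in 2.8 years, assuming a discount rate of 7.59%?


Present value formula: PV = FV / (1 + r)^t
PV = $99,177.24 / (1 + 0.0759)^2.8
PV = $99,177.24 / 1.22732997
PV = $80,807.32

PV = FV / (1 + r)^t = $80,807.32


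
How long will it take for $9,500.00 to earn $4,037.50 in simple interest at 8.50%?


Rearrange the simple interest formula for t:
I = P × r × t  ⇒  t = I / (P × r)
t = $4,037.50 / ($9,500.00 × 0.085)
t = 5

t = I/(P×r) = 5 years


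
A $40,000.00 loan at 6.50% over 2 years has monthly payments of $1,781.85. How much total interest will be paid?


Total paid over the life of the loan = PMT × n.
Total paid = $1,781.85 × 24 = $42,764.40
Total interest = total paid − principal = $42,764.40 − $40,000.00 = $2,764.40

Total interest = (PMT × n) - PV = $2,764.40


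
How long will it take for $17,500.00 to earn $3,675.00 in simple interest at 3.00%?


Rearrange the simple interest formula for t:
I = P × r × t  ⇒  t = I / (P × r)
t = $3,675.00 / ($17,500.00 × 0.03)
t = 7

t = I/(P×r) = 7 years


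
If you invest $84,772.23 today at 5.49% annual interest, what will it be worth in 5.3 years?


Future value formula: FV = PV × (1 + r)^t
FV = $84,772.23 × (1 + 0.0549)^5.3
FV = $84,772.23 × 1.3274551
FV = $112,531.33

FV = PV × (1 + r)^t = $112,531.33


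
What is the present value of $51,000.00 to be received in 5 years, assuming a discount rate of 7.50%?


Present value formula: PV = FV / (1 + r)^t
PV = $51,000.00 / (1 + 0.075)^5
PV = $51,000.00 / 1.4356293
PV = $35,524.49

PV = FV / (1 + r)^t = $35,524.49


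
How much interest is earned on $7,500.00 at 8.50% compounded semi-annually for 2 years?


Compound interest earned = final amount − principal.
A = P(1 + r/n)^(nt) = $7,500.00 × (1 + 0.085/2)^(2 × 2) = $8,858.61
Interest = A − P = $8,858.61 − $7,500.00 = $1,358.61

Interest = A - P = $1,358.61


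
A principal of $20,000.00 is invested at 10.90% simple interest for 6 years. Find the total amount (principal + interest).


Total amount formula: A = P(1 + rt) = P + P·r·t
Interest: I = P × r × t = $20,000.00 × 0.109 × 6 = $13,080.00
A = P + I = $20,000.00 + $13,080.00 = $33,080.00

A = P + I = P(1 + rt) = $33,080.00


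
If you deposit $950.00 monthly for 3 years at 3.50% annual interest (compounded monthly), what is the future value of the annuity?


Future value of an ordinary annuity: FV = PMT × ((1 + r)^n − 1) / r
Monthly rate r = 0.035/12 ≈ 0.00291667, n = 36
FV = $950.00 × ((1 + 0.035/12)^36 − 1) / (0.035/12)
FV = $950.00 × 37.899729
FV = $36,004.74

FV = PMT × ((1+r)^n - 1)/r = $36,004.74


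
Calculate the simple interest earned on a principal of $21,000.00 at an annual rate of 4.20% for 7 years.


Simple interest formula: I = P × r × t
I = $21,000.00 × 0.042 × 7
I = $6,174.00

I = P × r × t = $6,174.00


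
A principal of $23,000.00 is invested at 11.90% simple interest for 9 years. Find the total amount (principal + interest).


Total amount formula: A = P(1 + rt) = P + P·r·t
Interest: I = P × r × t = $23,000.00 × 0.119 × 9 = $24,633.00
A = P + I = $23,000.00 + $24,633.00 = $47,633.00

A = P + I = P(1 + rt) = $47,633.00


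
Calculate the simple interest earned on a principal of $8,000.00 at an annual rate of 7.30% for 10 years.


Simple interest formula: I = P × r × t
I = $8,000.00 × 0.073 × 10
I = $5,840.00

I = P × r × t = $5,840.00


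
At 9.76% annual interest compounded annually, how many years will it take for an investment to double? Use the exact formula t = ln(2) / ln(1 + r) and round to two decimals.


Doubling condition: (1 + r)^t = 2
Take ln of both sides: t × ln(1 + r) = ln(2)
t = ln(2) / ln(1 + r)
t = 0.693147 / 0.093126
t = 7.44

t = ln(2) / ln(1 + r) = 7.44 years


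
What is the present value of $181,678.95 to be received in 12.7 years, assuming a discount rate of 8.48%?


Present value formula: PV = FV / (1 + r)^t
PV = $181,678.95 / (1 + 0.0848)^12.7
PV = $181,678.95 / 2.811518
PV = $64,619.52

PV = FV / (1 + r)^t = $64,619.52


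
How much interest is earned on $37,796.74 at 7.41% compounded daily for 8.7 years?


Compound interest earned = final amount − principal.
A = P(1 + r/n)^(nt) = $37,796.74 × (1 + 0.0741/365)^(365 × 8.7) = $72,011.62
Interest = A − P = $72,011.62 − $37,796.74 = $34,214.88

Interest = A - P = $34,214.88


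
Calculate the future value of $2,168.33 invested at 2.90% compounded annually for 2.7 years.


Compound interest formula: A = P(1 + r/n)^(nt)
A = $2,168.33 × (1 + 0.029/1)^(1 × 2.7)
Growth factor: (1 + 0.029/1)^2.7 = 1.080243
A = $2,168.33 × 1.080243
A = $2,342.32

A = P(1 + r/n)^(nt) = $2,342.32


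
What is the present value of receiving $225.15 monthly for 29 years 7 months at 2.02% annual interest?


Present value of an ordinary annuity: PV = PMT × (1 − (1 + r)^(−n)) / r
Monthly rate r = 0.0202/12 ≈ 0.00168333, n = 355
PV = $225.15 × (1 − (1 + 0.0202/12)^(−355)) / (0.0202/12)
PV = $225.15 × 267.079607
PV = $60,132.97

PV = PMT × (1-(1+r)^(-n))/r = $60,132.97


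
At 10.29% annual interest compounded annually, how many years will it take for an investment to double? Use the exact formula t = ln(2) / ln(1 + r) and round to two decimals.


Doubling condition: (1 + r)^t = 2
Take ln of both sides: t × ln(1 + r) = ln(2)
t = ln(2) / ln(1 + r)
t = 0.693147 / 0.097943
t = 7.08

t = ln(2) / ln(1 + r) = 7.08 years


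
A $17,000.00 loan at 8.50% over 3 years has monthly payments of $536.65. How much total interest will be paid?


Total paid over the life of the loan = PMT × n.
Total paid = $536.65 × 36 = $19,319.40
Total interest = total paid − principal = $19,319.40 − $17,000.00 = $2,319.40

Total interest = (PMT × n) - PV = $2,319.40


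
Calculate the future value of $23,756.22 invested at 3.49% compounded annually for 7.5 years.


Compound interest formula: A = P(1 + r/n)^(nt)
A = $23,756.22 × (1 + 0.0349/1)^(1 × 7.5)
Growth factor: (1 + 0.0349/1)^7.5 = 1.293415
A = $23,756.22 × 1.293415
A = $30,726.65

A = P(1 + r/n)^(nt) = $30,726.65


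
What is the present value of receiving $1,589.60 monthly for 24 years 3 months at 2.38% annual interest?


Present value of an ordinary annuity: PV = PMT × (1 − (1 + r)^(−n)) / r
Monthly rate r = 0.0238/12 ≈ 0.00198333, n = 291
PV = $1,589.60 × (1 − (1 + 0.0238/12)^(−291)) / (0.0238/12)
PV = $1,589.60 × 220.932410
PV = $351,194.16

PV = PMT × (1-(1+r)^(-n))/r = $351,194.16


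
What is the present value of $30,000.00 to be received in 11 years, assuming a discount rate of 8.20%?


Present value formula: PV = FV / (1 + r)^t
PV = $30,000.00 / (1 + 0.082)^11
PV = $30,000.00 / 2.379578
PV = $12,607.28

PV = FV / (1 + r)^t = $12,607.28


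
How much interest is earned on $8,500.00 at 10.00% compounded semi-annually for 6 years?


Compound interest earned = final amount − principal.
A = P(1 + r/n)^(nt) = $8,500.00 × (1 + 0.1/2)^(2 × 6) = $15,264.78
Interest = A − P = $15,264.78 − $8,500.00 = $6,764.78

Interest = A - P = $6,764.78


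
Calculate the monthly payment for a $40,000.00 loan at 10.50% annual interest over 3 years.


Loan payment formula: PMT = PV × r / (1 − (1 + r)^(−n))
Monthly rate r = 0.105/12 = 0.00875, n = 36 months
Denominator: 1 − (1 + 0.105/12)^(−36) = 0.269211
PMT = $40,000.00 × (0.105/12) / 0.269211
PMT = $1,300.10 per month

PMT = PV × r / (1-(1+r)^(-n)) = $1,300.10/month


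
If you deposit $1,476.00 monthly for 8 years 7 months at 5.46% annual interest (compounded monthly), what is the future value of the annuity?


Future value of an ordinary annuity: FV = PMT × ((1 + r)^n − 1) / r
Monthly rate r = 0.0546/12 = 0.00455, n = 103
FV = $1,476.00 × ((1 + 0.0546/12)^103 − 1) / (0.0546/12)
FV = $1,476.00 × 131.019370
FV = $193,384.59

FV = PMT × ((1+r)^n - 1)/r = $193,384.59


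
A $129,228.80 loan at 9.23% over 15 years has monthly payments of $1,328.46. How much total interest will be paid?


Total paid over the life of the loan = PMT × n.
Total paid = $1,328.46 × 180 = $239,122.80
Total interest = total paid − principal = $239,122.80 − $129,228.80 = $109,894.00

Total interest = (PMT × n) - PV = $109,894.00


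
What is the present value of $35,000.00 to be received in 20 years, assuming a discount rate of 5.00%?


Present value formula: PV = FV / (1 + r)^t
PV = $35,000.00 / (1 + 0.05)^20
PV = $35,000.00 / 2.653298
PV = $13,191.13

PV = FV / (1 + r)^t = $13,191.13


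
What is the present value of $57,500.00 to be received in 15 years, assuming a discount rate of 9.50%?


Present value formula: PV = FV / (1 + r)^t
PV = $57,500.00 / (1 + 0.095)^15
PV = $57,500.00 / 3.901322
PV = $14,738.59

PV = FV / (1 + r)^t = $14,738.59


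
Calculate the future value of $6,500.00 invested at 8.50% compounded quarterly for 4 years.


Compound interest formula: A = P(1 + r/n)^(nt)
A = $6,500.00 × (1 + 0.085/4)^(4 × 4)
Growth factor: (1 + 0.085/4)^16 = 1.399952
A = $6,500.00 × 1.399952
A = $9,099.69

A = P(1 + r/n)^(nt) = $9,099.69


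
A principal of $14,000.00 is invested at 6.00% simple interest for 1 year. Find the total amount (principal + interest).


Total amount formula: A = P(1 + rt) = P + P·r·t
Interest: I = P × r × t = $14,000.00 × 0.06 × 1 = $840.00
A = P + I = $14,000.00 + $840.00 = $14,840.00

A = P + I = P(1 + rt) = $14,840.00


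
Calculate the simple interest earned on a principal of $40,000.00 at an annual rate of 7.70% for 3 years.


Simple interest formula: I = P × r × t
I = $40,000.00 × 0.077 × 3
I = $9,240.00

I = P × r × t = $9,240.00


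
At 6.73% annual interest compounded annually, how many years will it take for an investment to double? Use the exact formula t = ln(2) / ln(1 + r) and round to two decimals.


Doubling condition: (1 + r)^t = 2
Take ln of both sides: t × ln(1 + r) = ln(2)
t = ln(2) / ln(1 + r)
t = 0.693147 / 0.065132
t = 10.64

t = ln(2) / ln(1 + r) = 10.64 years


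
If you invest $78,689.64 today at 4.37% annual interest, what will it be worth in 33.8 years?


Future value formula: FV = PV × (1 + r)^t
FV = $78,689.64 × (1 + 0.0437)^33.8
FV = $78,689.64 × 4.2448085
FV = $334,022.45

FV = PV × (1 + r)^t = $334,022.45


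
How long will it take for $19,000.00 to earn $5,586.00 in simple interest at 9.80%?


Rearrange the simple interest formula for t:
I = P × r × t  ⇒  t = I / (P × r)
t = $5,586.00 / ($19,000.00 × 0.098)
t = 3

t = I/(P×r) = 3 years


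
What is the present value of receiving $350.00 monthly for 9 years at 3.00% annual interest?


Present value of an ordinary annuity: PV = PMT × (1 − (1 + r)^(−n)) / r
Monthly rate r = 0.03/12 = 0.0025, n = 108
PV = $350.00 × (1 − (1 + 0.03/12)^(−108)) / (0.03/12)
PV = $350.00 × 94.5453001
PV = $33,090.86

PV = PMT × (1-(1+r)^(-n))/r = $33,090.86


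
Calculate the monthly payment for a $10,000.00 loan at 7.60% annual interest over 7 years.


Loan payment formula: PMT = PV × r / (1 − (1 + r)^(−n))
Monthly rate r = 0.076/12 ≈ 0.00633333, n = 84 months
Denominator: 1 − (1 + 0.076/12)^(−84) = 0.411585
PMT = $10,000.00 × (0.076/12) / 0.411585
PMT = $153.88 per month

PMT = PV × r / (1-(1+r)^(-n)) = $153.88/month


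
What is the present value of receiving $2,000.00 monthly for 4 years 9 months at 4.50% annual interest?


Present value of an ordinary annuity: PV = PMT × (1 − (1 + r)^(−n)) / r
Monthly rate r = 0.045/12 = 0.00375, n = 57
PV = $2,000.00 × (1 − (1 + 0.045/12)^(−57)) / (0.045/12)
PV = $2,000.00 × 51.233825
PV = $102,467.65

PV = PMT × (1-(1+r)^(-n))/r = $102,467.65


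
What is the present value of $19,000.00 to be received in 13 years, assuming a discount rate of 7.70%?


Present value formula: PV = FV / (1 + r)^t
PV = $19,000.00 / (1 + 0.077)^13
PV = $19,000.00 / 2.623035
PV = $7,243.52

PV = FV / (1 + r)^t = $7,243.52
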